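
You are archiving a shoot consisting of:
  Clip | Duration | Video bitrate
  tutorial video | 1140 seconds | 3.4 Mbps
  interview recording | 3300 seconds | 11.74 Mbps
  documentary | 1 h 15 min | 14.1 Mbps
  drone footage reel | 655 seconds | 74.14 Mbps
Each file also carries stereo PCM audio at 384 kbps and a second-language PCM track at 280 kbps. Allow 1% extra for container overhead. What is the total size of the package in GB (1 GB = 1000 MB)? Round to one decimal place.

20.3 GB

Audio total: 384 + 280 = 664 kbps = 0.664 Mbps.
tutorial video: 4.064 Mbps × 1140 s × 1.01 = 4679.3 Mb
interview recording: 12.404 Mbps × 3300 s × 1.01 = 41342.5 Mb
documentary: 14.764 Mbps × 4500 s × 1.01 = 67102.4 Mb
drone footage reel: 74.804 Mbps × 655 s × 1.01 = 49486.6 Mb
Total: 162610.8 Mb = 20326.3 MB.
= 20.33 GB.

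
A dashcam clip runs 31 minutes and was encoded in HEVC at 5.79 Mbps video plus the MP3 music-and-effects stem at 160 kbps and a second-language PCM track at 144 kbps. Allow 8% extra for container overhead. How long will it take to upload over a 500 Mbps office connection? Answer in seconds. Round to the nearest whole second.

31 min = 1860 s
Audio total: 160 + 144 = 304 kbps = 0.304 Mbps.
Total bitrate: 6.094 Mbps.
File: 6.094 Mbps × 1860 s = 11334.8 Mb.
With 8% container overhead: ×1.08. → 12241.6 Mb.
At 500 Mbps: 12241.6 / 500 = 24.5 s ≈ 24.5 seconds.

24 seconds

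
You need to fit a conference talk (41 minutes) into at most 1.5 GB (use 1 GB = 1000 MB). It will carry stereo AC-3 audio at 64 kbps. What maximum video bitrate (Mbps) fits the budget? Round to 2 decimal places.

4.81 Mbps

Budget: 1.5 GB = 12000.0 Mb.
41 min = 2460 s
Total bitrate budget: 12000.0 Mb / 2460 s = 4.878 Mbps.
Audio: 64 kbps = 0.064 Mbps.
Video: 4.878 − 0.064 = 4.814 Mbps.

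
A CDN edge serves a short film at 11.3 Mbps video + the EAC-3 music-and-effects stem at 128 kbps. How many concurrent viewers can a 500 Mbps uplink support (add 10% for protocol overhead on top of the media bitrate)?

39

Audio: 128 kbps = 0.128 Mbps.
Per-viewer media rate: 11.428 Mbps.
On the wire with 10% overhead: 12.571 Mbps.
500 Mbps = 500.0 Mbps; 500.0 / 12.571 = 39.77 → 39 viewers.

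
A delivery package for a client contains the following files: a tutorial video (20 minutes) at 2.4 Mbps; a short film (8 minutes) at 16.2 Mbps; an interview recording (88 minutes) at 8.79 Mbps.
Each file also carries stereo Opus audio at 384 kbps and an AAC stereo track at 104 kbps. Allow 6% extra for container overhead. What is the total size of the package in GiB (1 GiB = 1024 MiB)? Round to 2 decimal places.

7.46 GiB

Audio total: 384 + 104 = 488 kbps = 0.488 Mbps.
tutorial video: 2.888 Mbps × 1200 s × 1.06 = 3673.5 Mb
short film: 16.688 Mbps × 480 s × 1.06 = 8490.9 Mb
interview recording: 9.278 Mbps × 5280 s × 1.06 = 51927.1 Mb
Total: 64091.5 Mb = 8011.4 MB.
= 7.461 GiB.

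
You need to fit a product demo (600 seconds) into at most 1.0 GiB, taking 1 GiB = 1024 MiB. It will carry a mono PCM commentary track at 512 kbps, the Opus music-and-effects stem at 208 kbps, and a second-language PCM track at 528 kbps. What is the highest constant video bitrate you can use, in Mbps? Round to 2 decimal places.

Budget: 1.0 GiB = 8589.9 Mb.
Total bitrate budget: 8589.9 Mb / 600 s = 14.317 Mbps.
Audio total: 512 + 208 + 528 = 1248 kbps = 1.248 Mbps.
Video: 14.317 − 1.248 = 13.069 Mbps.

13.07 Mbps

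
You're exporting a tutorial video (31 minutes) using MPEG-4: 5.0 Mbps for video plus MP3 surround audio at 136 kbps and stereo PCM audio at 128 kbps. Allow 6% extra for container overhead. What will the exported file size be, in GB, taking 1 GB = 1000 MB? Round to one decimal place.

1.3 GB

31 min = 1860 s
Audio total: 136 + 128 = 264 kbps = 0.264 Mbps.
Total bitrate: 5.0 + 0.264 = 5.264 Mbps.
Stream data: 5.264 Mbps × 1860 s = 9791.0 Mb.
With 6% container overhead: ×1.06.
10,379 Mb ÷ 8 = 1,297 MB → 1.297 GB.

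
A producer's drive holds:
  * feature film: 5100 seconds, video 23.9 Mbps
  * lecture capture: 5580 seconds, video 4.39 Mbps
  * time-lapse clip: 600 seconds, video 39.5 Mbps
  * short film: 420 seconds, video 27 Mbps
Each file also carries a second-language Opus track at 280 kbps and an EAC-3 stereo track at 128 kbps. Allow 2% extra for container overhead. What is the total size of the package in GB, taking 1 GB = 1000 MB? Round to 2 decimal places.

23.74 GB

Audio total: 280 + 128 = 408 kbps = 0.408 Mbps.
feature film: 24.308 Mbps × 5100 s × 1.02 = 126450.2 Mb
lecture capture: 4.798 Mbps × 5580 s × 1.02 = 27308.3 Mb
time-lapse clip: 39.908 Mbps × 600 s × 1.02 = 24423.7 Mb
short film: 27.408 Mbps × 420 s × 1.02 = 11741.6 Mb
Total: 189923.8 Mb = 23740.5 MB.
= 23.74 GB.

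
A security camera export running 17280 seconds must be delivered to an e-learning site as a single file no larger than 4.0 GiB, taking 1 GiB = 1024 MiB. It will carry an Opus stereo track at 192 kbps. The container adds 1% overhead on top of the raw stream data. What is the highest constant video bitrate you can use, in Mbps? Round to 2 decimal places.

Budget: 4.0 GiB = 34359.7 Mb.
Stream payload after overhead: 34359.7 / 1.01 = 34019.5 Mb.
Total bitrate budget: 34019.5 Mb / 17280 s = 1.969 Mbps.
Audio: 192 kbps = 0.192 Mbps.
Video: 1.969 − 0.192 = 1.777 Mbps.

1.78 Mbps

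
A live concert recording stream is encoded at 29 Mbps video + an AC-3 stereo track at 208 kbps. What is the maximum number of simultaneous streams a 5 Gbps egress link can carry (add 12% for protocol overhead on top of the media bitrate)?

152

Audio: 208 kbps = 0.208 Mbps.
Per-viewer media rate: 29.208 Mbps.
On the wire with 12% overhead: 32.713 Mbps.
5 Gbps = 5,000 Mbps; 5,000 / 32.713 = 152.84 → 152 viewers.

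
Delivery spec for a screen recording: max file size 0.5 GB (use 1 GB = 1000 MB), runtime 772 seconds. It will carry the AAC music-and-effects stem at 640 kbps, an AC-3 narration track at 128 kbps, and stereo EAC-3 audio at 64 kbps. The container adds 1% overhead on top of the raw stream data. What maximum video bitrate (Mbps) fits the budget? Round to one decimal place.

Budget: 0.5 GB = 4000.0 Mb.
Stream payload after overhead: 4000.0 / 1.01 = 3960.4 Mb.
Total bitrate budget: 3960.4 Mb / 772 s = 5.130 Mbps.
Audio total: 640 + 128 + 64 = 832 kbps = 0.832 Mbps.
Video: 5.130 − 0.832 = 4.298 Mbps.

4.3 Mbps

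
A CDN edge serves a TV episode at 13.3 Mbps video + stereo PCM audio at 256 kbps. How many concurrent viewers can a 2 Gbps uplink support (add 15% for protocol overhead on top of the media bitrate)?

128

Audio: 256 kbps = 0.256 Mbps.
Per-viewer media rate: 13.556 Mbps.
On the wire with 15% overhead: 15.589 Mbps.
2 Gbps = 2,000 Mbps; 2,000 / 15.589 = 128.29 → 128 viewers.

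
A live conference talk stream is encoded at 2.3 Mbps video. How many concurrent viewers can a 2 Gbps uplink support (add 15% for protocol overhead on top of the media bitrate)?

On the wire with 15% overhead: 2.645 Mbps.
2 Gbps = 2,000 Mbps; 2,000 / 2.645 = 756.14 → 756 viewers.

756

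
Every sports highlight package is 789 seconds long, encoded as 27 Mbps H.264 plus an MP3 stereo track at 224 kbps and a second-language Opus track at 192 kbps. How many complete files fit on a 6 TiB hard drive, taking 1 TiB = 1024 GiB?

Audio total: 224 + 192 = 416 kbps = 0.416 Mbps.
Total bitrate: 27.416 Mbps.
Per item: 27.416 Mbps × 789 s = 21,631 Mb = 2,704 MB.
Capacity: 6 TiB = 52,776,558 Mb; 2439.83 items → 2439 complete.

2439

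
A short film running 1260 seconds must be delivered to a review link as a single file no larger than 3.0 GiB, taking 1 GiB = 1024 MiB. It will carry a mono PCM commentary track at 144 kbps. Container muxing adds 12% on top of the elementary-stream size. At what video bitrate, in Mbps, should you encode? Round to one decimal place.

Budget: 3.0 GiB = 25769.8 Mb.
Stream payload after overhead: 25769.8 / 1.12 = 23008.8 Mb.
Total bitrate budget: 23008.8 Mb / 1260 s = 18.261 Mbps.
Audio: 144 kbps = 0.144 Mbps.
Video: 18.261 − 0.144 = 18.117 Mbps.

18.1 Mbps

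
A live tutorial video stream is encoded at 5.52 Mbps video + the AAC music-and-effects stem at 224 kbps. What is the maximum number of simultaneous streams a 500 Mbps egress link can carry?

Audio: 224 kbps = 0.224 Mbps.
Per-viewer media rate: 5.744 Mbps.
500 Mbps = 500.0 Mbps; 500.0 / 5.744 = 87.05 → 87 viewers.

87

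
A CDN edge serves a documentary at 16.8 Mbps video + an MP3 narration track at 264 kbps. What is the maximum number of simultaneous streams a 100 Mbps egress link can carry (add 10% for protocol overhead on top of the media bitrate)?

5

Audio: 264 kbps = 0.264 Mbps.
Per-viewer media rate: 17.064 Mbps.
On the wire with 10% overhead: 18.770 Mbps.
100 Mbps = 100.0 Mbps; 100.0 / 18.770 = 5.33 → 5 viewers.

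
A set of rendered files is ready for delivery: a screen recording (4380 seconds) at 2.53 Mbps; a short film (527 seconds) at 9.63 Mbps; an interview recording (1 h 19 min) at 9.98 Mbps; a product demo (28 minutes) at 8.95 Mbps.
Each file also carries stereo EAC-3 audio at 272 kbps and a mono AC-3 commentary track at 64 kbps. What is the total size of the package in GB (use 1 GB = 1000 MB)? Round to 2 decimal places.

Audio total: 272 + 64 = 336 kbps = 0.336 Mbps.
screen recording: 2.866 Mbps × 4380 s = 12553.1 Mb
short film: 9.966 Mbps × 527 s = 5252.1 Mb
interview recording: 10.316 Mbps × 4740 s = 48897.8 Mb
product demo: 9.286 Mbps × 1680 s = 15600.5 Mb
Total: 82303.5 Mb = 10287.9 MB.
= 10.29 GB.

10.29 GB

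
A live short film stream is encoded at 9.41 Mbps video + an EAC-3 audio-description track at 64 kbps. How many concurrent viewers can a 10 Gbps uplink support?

Audio: 64 kbps = 0.064 Mbps.
Per-viewer media rate: 9.474 Mbps.
10 Gbps = 10,000 Mbps; 10,000 / 9.474 = 1055.52 → 1055 viewers.

1055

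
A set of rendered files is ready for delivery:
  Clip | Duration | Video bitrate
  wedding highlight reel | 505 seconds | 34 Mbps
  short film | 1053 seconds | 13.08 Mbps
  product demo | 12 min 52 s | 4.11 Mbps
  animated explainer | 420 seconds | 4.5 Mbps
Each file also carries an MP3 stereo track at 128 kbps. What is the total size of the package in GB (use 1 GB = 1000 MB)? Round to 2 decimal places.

Audio: 128 kbps = 0.128 Mbps.
wedding highlight reel: 34.128 Mbps × 505 s = 17234.6 Mb
short film: 13.208 Mbps × 1053 s = 13908.0 Mb
product demo: 4.238 Mbps × 772 s = 3271.7 Mb
animated explainer: 4.628 Mbps × 420 s = 1943.8 Mb
Total: 36358.2 Mb = 4544.8 MB.
= 4.545 GB.

4.54 GB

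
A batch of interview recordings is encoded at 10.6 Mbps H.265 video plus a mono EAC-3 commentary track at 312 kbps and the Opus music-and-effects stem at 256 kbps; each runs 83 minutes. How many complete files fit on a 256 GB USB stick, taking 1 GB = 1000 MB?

36

83 min = 4980 s
Audio total: 312 + 256 = 568 kbps = 0.568 Mbps.
Total bitrate: 11.168 Mbps.
Per item: 11.168 Mbps × 4980 s = 55,617 Mb = 6,952 MB.
Capacity: 256 GB = 2,048,000 Mb; 36.82 items → 36 complete.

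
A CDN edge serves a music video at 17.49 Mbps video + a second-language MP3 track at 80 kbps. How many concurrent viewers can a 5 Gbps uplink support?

284

Audio: 80 kbps = 0.080 Mbps.
Per-viewer media rate: 17.570 Mbps.
5 Gbps = 5,000 Mbps; 5,000 / 17.570 = 284.58 → 284 viewers.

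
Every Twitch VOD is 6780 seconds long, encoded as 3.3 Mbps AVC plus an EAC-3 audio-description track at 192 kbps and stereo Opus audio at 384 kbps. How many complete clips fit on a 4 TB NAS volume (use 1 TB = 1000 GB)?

Audio total: 192 + 384 = 576 kbps = 0.576 Mbps.
Total bitrate: 3.876 Mbps.
Per item: 3.876 Mbps × 6780 s = 26,279 Mb = 3,285 MB.
Capacity: 4 TB = 32,000,000 Mb; 1217.69 items → 1217 complete.

1217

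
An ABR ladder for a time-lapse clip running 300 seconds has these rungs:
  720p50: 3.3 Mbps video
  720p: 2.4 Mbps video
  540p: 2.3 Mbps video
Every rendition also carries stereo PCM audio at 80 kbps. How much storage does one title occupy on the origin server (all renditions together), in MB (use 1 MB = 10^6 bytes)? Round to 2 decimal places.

Audio: 80 kbps = 0.080 Mbps.
Sum of rendition bitrates: (3.3+0.080) + (2.4+0.080) + (2.3+0.080) = 8.240 Mbps.
× 300 s = 2,472 Mb = 309.0 MB = 309.0 MB.

309.00 MB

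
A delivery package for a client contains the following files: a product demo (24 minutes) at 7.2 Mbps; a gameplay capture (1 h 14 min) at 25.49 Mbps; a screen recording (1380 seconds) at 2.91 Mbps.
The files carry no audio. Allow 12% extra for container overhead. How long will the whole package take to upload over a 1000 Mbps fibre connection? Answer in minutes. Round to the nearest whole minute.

2 minutes

product demo: 7.200 Mbps × 1440 s × 1.12 = 11612.2 Mb
gameplay capture: 25.490 Mbps × 4440 s × 1.12 = 126756.7 Mb
screen recording: 2.910 Mbps × 1380 s × 1.12 = 4497.7 Mb
Total: 142866.5 Mb = 17858.3 MB.
At 1000 Mbps: 142866.5 / 1000 = 143 s ≈ 2.38 minutes.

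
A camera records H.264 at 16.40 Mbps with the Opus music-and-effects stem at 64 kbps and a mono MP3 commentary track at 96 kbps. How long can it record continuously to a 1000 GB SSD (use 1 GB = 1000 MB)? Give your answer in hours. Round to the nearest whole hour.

Audio total: 64 + 96 = 160 kbps = 0.160 Mbps.
Total bitrate: 16.40 + 0.160 = 16.560 Mbps.
Capacity: 1000 GB = 8,000,000 Mb.
Recording time: 8,000,000 / 16.560 = 483,092 s ≈ 134 hours.

134 hours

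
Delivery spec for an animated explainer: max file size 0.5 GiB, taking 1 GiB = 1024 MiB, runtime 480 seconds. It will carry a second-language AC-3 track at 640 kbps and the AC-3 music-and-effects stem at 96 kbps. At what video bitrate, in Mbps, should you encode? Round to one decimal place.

8.2 Mbps

Budget: 0.5 GiB = 4295.0 Mb.
Total bitrate budget: 4295.0 Mb / 480 s = 8.948 Mbps.
Audio total: 640 + 96 = 736 kbps = 0.736 Mbps.
Video: 8.948 − 0.736 = 8.212 Mbps.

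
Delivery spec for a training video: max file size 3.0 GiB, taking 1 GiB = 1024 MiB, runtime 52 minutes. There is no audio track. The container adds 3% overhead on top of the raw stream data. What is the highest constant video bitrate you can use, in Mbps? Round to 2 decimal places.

Budget: 3.0 GiB = 25769.8 Mb.
Stream payload after overhead: 25769.8 / 1.03 = 25019.2 Mb.
52 min = 3120 s
Total bitrate budget: 25019.2 Mb / 3120 s = 8.019 Mbps.

8.02 Mbps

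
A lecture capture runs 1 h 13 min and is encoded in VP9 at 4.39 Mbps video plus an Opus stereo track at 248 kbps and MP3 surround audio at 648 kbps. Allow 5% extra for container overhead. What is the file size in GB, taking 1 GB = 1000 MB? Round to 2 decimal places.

1 h 13 min = 73 min = 4380 s
Audio total: 248 + 648 = 896 kbps = 0.896 Mbps.
Total bitrate: 4.39 + 0.896 = 5.286 Mbps.
Stream data: 5.286 Mbps × 4380 s = 23152.7 Mb.
With 5% container overhead: ×1.05.
24,310 Mb ÷ 8 = 3,039 MB → 3.039 GB.

3.04 GB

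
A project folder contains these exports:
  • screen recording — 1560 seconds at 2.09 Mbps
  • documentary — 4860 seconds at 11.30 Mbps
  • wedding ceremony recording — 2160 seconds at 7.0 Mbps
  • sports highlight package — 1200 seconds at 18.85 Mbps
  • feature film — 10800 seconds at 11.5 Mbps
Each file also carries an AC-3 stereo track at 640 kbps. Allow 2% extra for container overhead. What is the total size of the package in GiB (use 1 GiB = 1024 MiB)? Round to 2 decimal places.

27.70 GiB

Audio: 640 kbps = 0.640 Mbps.
screen recording: 2.730 Mbps × 1560 s × 1.02 = 4344.0 Mb
documentary: 11.940 Mbps × 4860 s × 1.02 = 59189.0 Mb
wedding ceremony recording: 7.640 Mbps × 2160 s × 1.02 = 16832.4 Mb
sports highlight package: 19.490 Mbps × 1200 s × 1.02 = 23855.8 Mb
feature film: 12.140 Mbps × 10800 s × 1.02 = 133734.2 Mb
Total: 237955.4 Mb = 29744.4 MB.
= 27.70 GiB.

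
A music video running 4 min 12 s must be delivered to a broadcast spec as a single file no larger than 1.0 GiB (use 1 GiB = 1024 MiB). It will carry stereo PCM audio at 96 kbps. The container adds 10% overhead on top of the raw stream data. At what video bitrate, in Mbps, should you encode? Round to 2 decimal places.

Budget: 1.0 GiB = 8589.9 Mb.
Stream payload after overhead: 8589.9 / 1.10 = 7809.0 Mb.
4 min 12 s = 252 s
Total bitrate budget: 7809.0 Mb / 252 s = 30.988 Mbps.
Audio: 96 kbps = 0.096 Mbps.
Video: 30.988 − 0.096 = 30.892 Mbps.

30.89 Mbps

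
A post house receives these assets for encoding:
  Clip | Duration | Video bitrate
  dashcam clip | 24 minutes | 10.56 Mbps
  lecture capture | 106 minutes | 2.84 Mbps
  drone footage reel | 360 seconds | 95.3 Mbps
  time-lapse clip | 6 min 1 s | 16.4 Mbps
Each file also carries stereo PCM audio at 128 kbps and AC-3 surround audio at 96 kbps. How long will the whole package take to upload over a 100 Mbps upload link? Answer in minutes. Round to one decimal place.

12.6 minutes

Audio total: 128 + 96 = 224 kbps = 0.224 Mbps.
dashcam clip: 10.784 Mbps × 1440 s = 15529.0 Mb
lecture capture: 3.064 Mbps × 6360 s = 19487.0 Mb
drone footage reel: 95.524 Mbps × 360 s = 34388.6 Mb
time-lapse clip: 16.624 Mbps × 361 s = 6001.3 Mb
Total: 75405.9 Mb = 9425.7 MB.
At 100 Mbps: 75405.9 / 100 = 754 s ≈ 12.6 minutes.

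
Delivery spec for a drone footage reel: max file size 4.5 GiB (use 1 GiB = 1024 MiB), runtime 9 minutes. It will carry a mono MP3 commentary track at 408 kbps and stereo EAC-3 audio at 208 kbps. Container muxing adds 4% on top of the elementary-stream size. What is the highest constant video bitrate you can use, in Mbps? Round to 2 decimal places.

68.21 Mbps

Budget: 4.5 GiB = 38654.7 Mb.
Stream payload after overhead: 38654.7 / 1.04 = 37168.0 Mb.
9 min = 540 s
Total bitrate budget: 37168.0 Mb / 540 s = 68.830 Mbps.
Audio total: 408 + 208 = 616 kbps = 0.616 Mbps.
Video: 68.830 − 0.616 = 68.214 Mbps.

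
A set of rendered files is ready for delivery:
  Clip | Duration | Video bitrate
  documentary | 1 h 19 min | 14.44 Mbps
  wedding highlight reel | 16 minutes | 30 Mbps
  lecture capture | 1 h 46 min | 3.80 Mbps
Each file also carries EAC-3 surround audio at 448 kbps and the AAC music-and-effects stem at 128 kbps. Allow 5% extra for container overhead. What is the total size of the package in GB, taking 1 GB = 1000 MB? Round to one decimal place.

16.8 GB

Audio total: 448 + 128 = 576 kbps = 0.576 Mbps.
documentary: 15.016 Mbps × 4740 s × 1.05 = 74734.6 Mb
wedding highlight reel: 30.576 Mbps × 960 s × 1.05 = 30820.6 Mb
lecture capture: 4.376 Mbps × 6360 s × 1.05 = 29222.9 Mb
Total: 134778.2 Mb = 16847.3 MB.
= 16.85 GB.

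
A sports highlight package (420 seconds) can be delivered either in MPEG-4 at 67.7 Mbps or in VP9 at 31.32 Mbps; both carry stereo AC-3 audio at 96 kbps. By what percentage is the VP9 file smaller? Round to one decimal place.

Audio: 96 kbps = 0.096 Mbps.
MPEG-4: 67.796 Mbps × 420 s = 28474.3 Mb = 3.315 GiB.
VP9: 31.416 Mbps × 420 s = 13194.7 Mb = 1.536 GiB.
Reduction: (1 − 1.536/3.315) × 100 = 53.66%.

53.7%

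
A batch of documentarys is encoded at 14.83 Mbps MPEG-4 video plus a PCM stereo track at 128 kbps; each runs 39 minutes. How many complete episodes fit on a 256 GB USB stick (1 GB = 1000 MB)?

58

39 min = 2340 s
Audio: 128 kbps = 0.128 Mbps.
Total bitrate: 14.958 Mbps.
Per item: 14.958 Mbps × 2340 s = 35,002 Mb = 4,375 MB.
Capacity: 256 GB = 2,048,000 Mb; 58.51 items → 58 complete.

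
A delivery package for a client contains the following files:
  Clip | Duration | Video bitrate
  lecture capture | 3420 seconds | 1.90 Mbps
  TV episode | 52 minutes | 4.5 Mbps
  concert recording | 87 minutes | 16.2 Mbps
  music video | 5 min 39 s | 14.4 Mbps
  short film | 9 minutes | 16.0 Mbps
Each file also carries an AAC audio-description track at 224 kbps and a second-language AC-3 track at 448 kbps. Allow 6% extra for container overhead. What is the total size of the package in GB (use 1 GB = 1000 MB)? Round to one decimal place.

Audio total: 224 + 448 = 672 kbps = 0.672 Mbps.
lecture capture: 2.572 Mbps × 3420 s × 1.06 = 9324.0 Mb
TV episode: 5.172 Mbps × 3120 s × 1.06 = 17104.8 Mb
concert recording: 16.872 Mbps × 5220 s × 1.06 = 93356.2 Mb
music video: 15.072 Mbps × 339 s × 1.06 = 5416.0 Mb
short film: 16.672 Mbps × 540 s × 1.06 = 9543.1 Mb
Total: 134744.0 Mb = 16843.0 MB.
= 16.84 GB.

16.8 GB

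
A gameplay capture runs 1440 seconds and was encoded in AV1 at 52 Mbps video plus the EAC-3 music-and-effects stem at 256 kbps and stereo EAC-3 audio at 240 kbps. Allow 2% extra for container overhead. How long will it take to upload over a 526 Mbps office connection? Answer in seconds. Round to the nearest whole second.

Audio total: 256 + 240 = 496 kbps = 0.496 Mbps.
Total bitrate: 52.496 Mbps.
File: 52.496 Mbps × 1440 s = 75594.2 Mb.
With 2% container overhead: ×1.02. → 77106.1 Mb.
At 526 Mbps: 77106.1 / 526 = 146.6 s ≈ 147 seconds.

147 seconds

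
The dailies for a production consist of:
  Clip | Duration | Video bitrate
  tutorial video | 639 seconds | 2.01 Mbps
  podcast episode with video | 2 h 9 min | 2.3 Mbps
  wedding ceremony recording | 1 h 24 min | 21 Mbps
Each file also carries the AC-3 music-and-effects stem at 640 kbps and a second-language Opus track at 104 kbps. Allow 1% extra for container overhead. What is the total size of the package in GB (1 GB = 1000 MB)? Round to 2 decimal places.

Audio total: 640 + 104 = 744 kbps = 0.744 Mbps.
tutorial video: 2.754 Mbps × 639 s × 1.01 = 1777.4 Mb
podcast episode with video: 3.044 Mbps × 7740 s × 1.01 = 23796.2 Mb
wedding ceremony recording: 21.744 Mbps × 5040 s × 1.01 = 110685.7 Mb
Total: 136259.2 Mb = 17032.4 MB.
= 17.03 GB.

17.03 GB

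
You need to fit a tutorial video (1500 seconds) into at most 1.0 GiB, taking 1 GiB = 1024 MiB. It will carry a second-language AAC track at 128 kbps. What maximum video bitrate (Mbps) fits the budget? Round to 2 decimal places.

Budget: 1.0 GiB = 8589.9 Mb.
Total bitrate budget: 8589.9 Mb / 1500 s = 5.727 Mbps.
Audio: 128 kbps = 0.128 Mbps.
Video: 5.727 − 0.128 = 5.599 Mbps.

5.60 Mbps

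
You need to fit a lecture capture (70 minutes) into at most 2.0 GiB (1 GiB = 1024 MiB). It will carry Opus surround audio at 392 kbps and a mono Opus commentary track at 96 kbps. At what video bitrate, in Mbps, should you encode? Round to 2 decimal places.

3.60 Mbps

Budget: 2.0 GiB = 17179.9 Mb.
70 min = 4200 s
Total bitrate budget: 17179.9 Mb / 4200 s = 4.090 Mbps.
Audio total: 392 + 96 = 488 kbps = 0.488 Mbps.
Video: 4.090 − 0.488 = 3.602 Mbps.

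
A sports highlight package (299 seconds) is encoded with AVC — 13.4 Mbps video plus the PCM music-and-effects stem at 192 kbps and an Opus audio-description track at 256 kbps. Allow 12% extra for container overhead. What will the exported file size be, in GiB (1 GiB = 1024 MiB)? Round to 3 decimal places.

0.540 GiB

Audio total: 192 + 256 = 448 kbps = 0.448 Mbps.
Total bitrate: 13.4 + 0.448 = 13.848 Mbps.
Stream data: 13.848 Mbps × 299 s = 4140.6 Mb.
With 12% container overhead: ×1.12.
4,637 Mb = 579,677,280 bytes ÷ 1,073,741,824 = 0.5399 GiB.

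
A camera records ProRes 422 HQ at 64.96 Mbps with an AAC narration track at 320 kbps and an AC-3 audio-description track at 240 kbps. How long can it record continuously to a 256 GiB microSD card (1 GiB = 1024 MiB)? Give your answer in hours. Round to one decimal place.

9.3 hours

Audio total: 320 + 240 = 560 kbps = 0.560 Mbps.
Total bitrate: 64.96 + 0.560 = 65.520 Mbps.
Capacity: 256 GiB = 2,199,023 Mb.
Recording time: 2,199,023 / 65.520 = 33,563 s ≈ 9.32 hours.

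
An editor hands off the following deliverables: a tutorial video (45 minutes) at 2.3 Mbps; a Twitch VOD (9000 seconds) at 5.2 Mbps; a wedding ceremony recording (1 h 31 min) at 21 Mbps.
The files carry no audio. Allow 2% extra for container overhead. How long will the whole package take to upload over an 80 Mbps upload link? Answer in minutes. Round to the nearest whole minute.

tutorial video: 2.300 Mbps × 2700 s × 1.02 = 6334.2 Mb
Twitch VOD: 5.200 Mbps × 9000 s × 1.02 = 47736.0 Mb
wedding ceremony recording: 21.000 Mbps × 5460 s × 1.02 = 116953.2 Mb
Total: 171023.4 Mb = 21377.9 MB.
At 80 Mbps: 171023.4 / 80 = 2138 s ≈ 35.6 minutes.

36 minutes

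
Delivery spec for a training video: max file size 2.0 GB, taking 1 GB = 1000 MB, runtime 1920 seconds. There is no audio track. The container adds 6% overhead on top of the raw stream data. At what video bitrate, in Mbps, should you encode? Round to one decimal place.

Budget: 2.0 GB = 16000.0 Mb.
Stream payload after overhead: 16000.0 / 1.06 = 15094.3 Mb.
Total bitrate budget: 15094.3 Mb / 1920 s = 7.862 Mbps.

7.9 Mbps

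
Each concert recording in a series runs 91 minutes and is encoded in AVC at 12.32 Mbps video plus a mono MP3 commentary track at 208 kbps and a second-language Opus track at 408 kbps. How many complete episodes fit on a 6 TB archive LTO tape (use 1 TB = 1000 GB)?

91 min = 5460 s
Audio total: 208 + 408 = 616 kbps = 0.616 Mbps.
Total bitrate: 12.936 Mbps.
Per item: 12.936 Mbps × 5460 s = 70,631 Mb = 8,829 MB.
Capacity: 6 TB = 48,000,000 Mb; 679.59 items → 679 complete.

679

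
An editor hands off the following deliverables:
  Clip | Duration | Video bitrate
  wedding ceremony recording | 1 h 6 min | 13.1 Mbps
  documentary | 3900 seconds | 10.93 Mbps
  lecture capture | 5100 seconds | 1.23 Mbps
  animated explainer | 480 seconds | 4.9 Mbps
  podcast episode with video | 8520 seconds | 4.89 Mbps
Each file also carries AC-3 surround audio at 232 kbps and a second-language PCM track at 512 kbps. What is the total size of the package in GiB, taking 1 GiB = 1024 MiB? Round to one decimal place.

18.8 GiB

Audio total: 232 + 512 = 744 kbps = 0.744 Mbps.
wedding ceremony recording: 13.844 Mbps × 3960 s = 54822.2 Mb
documentary: 11.674 Mbps × 3900 s = 45528.6 Mb
lecture capture: 1.974 Mbps × 5100 s = 10067.4 Mb
animated explainer: 5.644 Mbps × 480 s = 2709.1 Mb
podcast episode with video: 5.634 Mbps × 8520 s = 48001.7 Mb
Total: 161129.0 Mb = 20141.1 MB.
= 18.76 GiB.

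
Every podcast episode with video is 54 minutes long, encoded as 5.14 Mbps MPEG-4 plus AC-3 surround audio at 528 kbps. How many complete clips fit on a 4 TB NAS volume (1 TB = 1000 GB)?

1742

54 min = 3240 s
Audio: 528 kbps = 0.528 Mbps.
Total bitrate: 5.668 Mbps.
Per item: 5.668 Mbps × 3240 s = 18,364 Mb = 2,296 MB.
Capacity: 4 TB = 32,000,000 Mb; 1742.51 items → 1742 complete.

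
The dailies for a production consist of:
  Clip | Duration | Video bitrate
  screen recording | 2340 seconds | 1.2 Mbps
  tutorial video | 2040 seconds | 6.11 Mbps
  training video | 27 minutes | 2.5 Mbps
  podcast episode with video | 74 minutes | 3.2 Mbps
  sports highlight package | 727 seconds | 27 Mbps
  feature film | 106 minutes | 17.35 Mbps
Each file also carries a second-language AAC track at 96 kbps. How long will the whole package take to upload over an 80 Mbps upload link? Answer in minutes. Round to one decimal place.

34.4 minutes

Audio: 96 kbps = 0.096 Mbps.
screen recording: 1.296 Mbps × 2340 s = 3032.6 Mb
tutorial video: 6.206 Mbps × 2040 s = 12660.2 Mb
training video: 2.596 Mbps × 1620 s = 4205.5 Mb
podcast episode with video: 3.296 Mbps × 4440 s = 14634.2 Mb
sports highlight package: 27.096 Mbps × 727 s = 19698.8 Mb
feature film: 17.446 Mbps × 6360 s = 110956.6 Mb
Total: 165188.0 Mb = 20648.5 MB.
At 80 Mbps: 165188.0 / 80 = 2065 s ≈ 34.4 minutes.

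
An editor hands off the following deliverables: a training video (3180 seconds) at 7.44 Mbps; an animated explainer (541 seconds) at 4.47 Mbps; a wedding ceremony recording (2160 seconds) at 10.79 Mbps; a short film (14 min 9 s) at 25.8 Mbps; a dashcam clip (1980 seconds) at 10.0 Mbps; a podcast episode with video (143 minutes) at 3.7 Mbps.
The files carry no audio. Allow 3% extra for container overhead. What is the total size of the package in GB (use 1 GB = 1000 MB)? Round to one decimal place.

training video: 7.440 Mbps × 3180 s × 1.03 = 24369.0 Mb
animated explainer: 4.470 Mbps × 541 s × 1.03 = 2490.8 Mb
wedding ceremony recording: 10.790 Mbps × 2160 s × 1.03 = 24005.6 Mb
short film: 25.800 Mbps × 849 s × 1.03 = 22561.3 Mb
dashcam clip: 10.000 Mbps × 1980 s × 1.03 = 20394.0 Mb
podcast episode with video: 3.700 Mbps × 8580 s × 1.03 = 32698.4 Mb
Total: 126519.1 Mb = 15814.9 MB.
= 15.81 GB.

15.8 GB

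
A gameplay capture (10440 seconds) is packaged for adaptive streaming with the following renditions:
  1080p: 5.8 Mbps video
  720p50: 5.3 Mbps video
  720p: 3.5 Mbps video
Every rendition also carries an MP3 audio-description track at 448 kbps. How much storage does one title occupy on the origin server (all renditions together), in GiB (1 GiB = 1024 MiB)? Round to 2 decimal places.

19.38 GiB

Audio: 448 kbps = 0.448 Mbps.
Sum of rendition bitrates: (5.8+0.448) + (5.3+0.448) + (3.5+0.448) = 15.944 Mbps.
× 10440 s = 166,455 Mb = 20,807 MB = 19.38 GiB.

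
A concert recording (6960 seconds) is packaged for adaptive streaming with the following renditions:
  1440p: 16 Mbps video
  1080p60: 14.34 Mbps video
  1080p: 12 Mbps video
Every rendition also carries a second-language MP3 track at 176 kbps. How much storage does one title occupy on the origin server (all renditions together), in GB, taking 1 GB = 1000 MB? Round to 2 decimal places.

37.30 GB

Audio: 176 kbps = 0.176 Mbps.
Sum of rendition bitrates: (16+0.176) + (14.34+0.176) + (12+0.176) = 42.868 Mbps.
× 6960 s = 298,361 Mb = 37,295 MB = 37.30 GB.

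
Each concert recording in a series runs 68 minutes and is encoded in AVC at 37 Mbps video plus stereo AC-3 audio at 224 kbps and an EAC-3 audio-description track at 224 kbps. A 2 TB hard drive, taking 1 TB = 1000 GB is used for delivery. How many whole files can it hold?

104

68 min = 4080 s
Audio total: 224 + 224 = 448 kbps = 0.448 Mbps.
Total bitrate: 37.448 Mbps.
Per item: 37.448 Mbps × 4080 s = 152,788 Mb = 19,098 MB.
Capacity: 2 TB = 16,000,000 Mb; 104.72 items → 104 complete.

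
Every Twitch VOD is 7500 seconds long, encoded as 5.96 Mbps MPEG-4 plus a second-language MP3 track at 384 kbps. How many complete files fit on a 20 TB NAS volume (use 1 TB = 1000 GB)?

Audio: 384 kbps = 0.384 Mbps.
Total bitrate: 6.344 Mbps.
Per item: 6.344 Mbps × 7500 s = 47,580 Mb = 5,948 MB.
Capacity: 20 TB = 160,000,000 Mb; 3362.76 items → 3362 complete.

3362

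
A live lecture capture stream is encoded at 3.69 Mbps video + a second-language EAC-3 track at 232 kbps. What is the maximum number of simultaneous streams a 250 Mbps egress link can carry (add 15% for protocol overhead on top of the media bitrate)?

55

Audio: 232 kbps = 0.232 Mbps.
Per-viewer media rate: 3.922 Mbps.
On the wire with 15% overhead: 4.510 Mbps.
250 Mbps = 250.0 Mbps; 250.0 / 4.510 = 55.43 → 55 viewers.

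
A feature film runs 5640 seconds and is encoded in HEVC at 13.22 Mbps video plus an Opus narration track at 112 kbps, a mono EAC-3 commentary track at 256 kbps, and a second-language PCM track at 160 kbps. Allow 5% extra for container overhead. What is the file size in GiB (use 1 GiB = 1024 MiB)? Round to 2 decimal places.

9.48 GiB

Audio total: 112 + 256 + 160 = 528 kbps = 0.528 Mbps.
Total bitrate: 13.22 + 0.528 = 13.748 Mbps.
Stream data: 13.748 Mbps × 5640 s = 77538.7 Mb.
With 5% container overhead: ×1.05.
81,416 Mb = 10,176,957,000 bytes ÷ 1,073,741,824 = 9.478 GiB.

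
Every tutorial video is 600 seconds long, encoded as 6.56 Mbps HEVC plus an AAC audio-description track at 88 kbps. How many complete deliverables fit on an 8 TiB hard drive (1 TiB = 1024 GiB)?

17641

Audio: 88 kbps = 0.088 Mbps.
Total bitrate: 6.648 Mbps.
Per item: 6.648 Mbps × 600 s = 3,989 Mb = 498.6 MB.
Capacity: 8 TiB = 70,368,744 Mb; 17641.58 items → 17641 complete.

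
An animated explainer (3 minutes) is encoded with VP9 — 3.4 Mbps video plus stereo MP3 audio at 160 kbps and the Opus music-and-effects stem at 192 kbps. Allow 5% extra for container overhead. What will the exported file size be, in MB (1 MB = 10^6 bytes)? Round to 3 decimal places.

3 min = 180 s
Audio total: 160 + 192 = 352 kbps = 0.352 Mbps.
Total bitrate: 3.4 + 0.352 = 3.752 Mbps.
Stream data: 3.752 Mbps × 180 s = 675.4 Mb.
With 5% container overhead: ×1.05.
709.1 Mb ÷ 8 = 88.64 MB → 88.64 MB.

88.641 MB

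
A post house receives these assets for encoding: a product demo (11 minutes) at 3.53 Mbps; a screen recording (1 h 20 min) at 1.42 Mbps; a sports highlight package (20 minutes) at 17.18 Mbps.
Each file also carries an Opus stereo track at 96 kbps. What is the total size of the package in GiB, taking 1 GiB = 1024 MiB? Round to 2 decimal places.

Audio: 96 kbps = 0.096 Mbps.
product demo: 3.626 Mbps × 660 s = 2393.2 Mb
screen recording: 1.516 Mbps × 4800 s = 7276.8 Mb
sports highlight package: 17.276 Mbps × 1200 s = 20731.2 Mb
Total: 30401.2 Mb = 3800.1 MB.
= 3.539 GiB.

3.54 GiB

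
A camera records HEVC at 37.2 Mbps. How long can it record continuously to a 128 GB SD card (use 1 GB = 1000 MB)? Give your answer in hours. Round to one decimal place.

Capacity: 128 GB = 1,024,000 Mb.
Recording time: 1,024,000 / 37.200 = 27,527 s ≈ 7.65 hours.

7.6 hours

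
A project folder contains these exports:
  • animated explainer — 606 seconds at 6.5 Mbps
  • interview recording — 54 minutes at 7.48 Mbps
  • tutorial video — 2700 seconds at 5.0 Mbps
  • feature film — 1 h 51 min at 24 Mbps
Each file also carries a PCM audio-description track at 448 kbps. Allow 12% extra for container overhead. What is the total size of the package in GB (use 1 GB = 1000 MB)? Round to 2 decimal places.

Audio: 448 kbps = 0.448 Mbps.
animated explainer: 6.948 Mbps × 606 s × 1.12 = 4715.7 Mb
interview recording: 7.928 Mbps × 3240 s × 1.12 = 28769.1 Mb
tutorial video: 5.448 Mbps × 2700 s × 1.12 = 16474.8 Mb
feature film: 24.448 Mbps × 6660 s × 1.12 = 182362.5 Mb
Total: 232322.1 Mb = 29040.3 MB.
= 29.04 GB.

29.04 GB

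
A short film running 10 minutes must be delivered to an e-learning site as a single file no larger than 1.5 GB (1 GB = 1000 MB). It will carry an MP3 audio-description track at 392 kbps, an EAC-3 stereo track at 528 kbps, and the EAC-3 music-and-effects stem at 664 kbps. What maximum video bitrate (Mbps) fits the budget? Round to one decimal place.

Budget: 1.5 GB = 12000.0 Mb.
10 min = 600 s
Total bitrate budget: 12000.0 Mb / 600 s = 20.000 Mbps.
Audio total: 392 + 528 + 664 = 1584 kbps = 1.584 Mbps.
Video: 20.000 − 1.584 = 18.416 Mbps.

18.4 Mbps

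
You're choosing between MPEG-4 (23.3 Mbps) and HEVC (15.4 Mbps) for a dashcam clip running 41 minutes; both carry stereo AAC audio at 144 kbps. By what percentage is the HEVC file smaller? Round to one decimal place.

33.7%

41 min = 2460 s
Audio: 144 kbps = 0.144 Mbps.
MPEG-4: 23.444 Mbps × 2460 s = 57672.2 Mb = 7.209 GB.
HEVC: 15.544 Mbps × 2460 s = 38238.2 Mb = 4.780 GB.
Reduction: (1 − 4.780/7.209) × 100 = 33.70%.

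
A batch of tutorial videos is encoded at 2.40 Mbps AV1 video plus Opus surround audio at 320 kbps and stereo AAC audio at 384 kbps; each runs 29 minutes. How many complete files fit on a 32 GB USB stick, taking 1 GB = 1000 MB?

47

29 min = 1740 s
Audio total: 320 + 384 = 704 kbps = 0.704 Mbps.
Total bitrate: 3.104 Mbps.
Per item: 3.104 Mbps × 1740 s = 5,401 Mb = 675.1 MB.
Capacity: 32 GB = 256,000 Mb; 47.40 items → 47 complete.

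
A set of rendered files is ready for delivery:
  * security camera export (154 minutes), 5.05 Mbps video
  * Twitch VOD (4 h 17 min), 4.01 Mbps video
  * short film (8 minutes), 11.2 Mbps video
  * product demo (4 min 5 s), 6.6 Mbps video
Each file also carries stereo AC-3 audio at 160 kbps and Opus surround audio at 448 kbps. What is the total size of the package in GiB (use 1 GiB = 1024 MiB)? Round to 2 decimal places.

15.24 GiB

Audio total: 160 + 448 = 608 kbps = 0.608 Mbps.
security camera export: 5.658 Mbps × 9240 s = 52279.9 Mb
Twitch VOD: 4.618 Mbps × 15420 s = 71209.6 Mb
short film: 11.808 Mbps × 480 s = 5667.8 Mb
product demo: 7.208 Mbps × 245 s = 1766.0 Mb
Total: 130923.3 Mb = 16365.4 MB.
= 15.24 GiB.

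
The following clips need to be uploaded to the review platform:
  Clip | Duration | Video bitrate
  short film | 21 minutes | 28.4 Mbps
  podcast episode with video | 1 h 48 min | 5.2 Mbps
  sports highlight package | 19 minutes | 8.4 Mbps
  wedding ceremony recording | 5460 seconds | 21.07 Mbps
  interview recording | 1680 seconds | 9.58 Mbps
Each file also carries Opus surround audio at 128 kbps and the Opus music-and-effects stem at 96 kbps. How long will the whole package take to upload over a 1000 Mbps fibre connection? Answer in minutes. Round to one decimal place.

Audio total: 128 + 96 = 224 kbps = 0.224 Mbps.
short film: 28.624 Mbps × 1260 s = 36066.2 Mb
podcast episode with video: 5.424 Mbps × 6480 s = 35147.5 Mb
sports highlight package: 8.624 Mbps × 1140 s = 9831.4 Mb
wedding ceremony recording: 21.294 Mbps × 5460 s = 116265.2 Mb
interview recording: 9.804 Mbps × 1680 s = 16470.7 Mb
Total: 213781.1 Mb = 26722.6 MB.
At 1000 Mbps: 213781.1 / 1000 = 214 s ≈ 3.56 minutes.

3.6 minutes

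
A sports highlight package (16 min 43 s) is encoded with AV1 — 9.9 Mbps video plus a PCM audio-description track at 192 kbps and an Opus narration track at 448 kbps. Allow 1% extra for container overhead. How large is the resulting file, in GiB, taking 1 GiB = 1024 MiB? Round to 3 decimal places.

1.243 GiB

16 min 43 s = 1003 s
Audio total: 192 + 448 = 640 kbps = 0.640 Mbps.
Total bitrate: 9.9 + 0.640 = 10.540 Mbps.
Stream data: 10.540 Mbps × 1003 s = 10571.6 Mb.
With 1% container overhead: ×1.01.
10,677 Mb = 1,334,667,025 bytes ÷ 1,073,741,824 = 1.243 GiB.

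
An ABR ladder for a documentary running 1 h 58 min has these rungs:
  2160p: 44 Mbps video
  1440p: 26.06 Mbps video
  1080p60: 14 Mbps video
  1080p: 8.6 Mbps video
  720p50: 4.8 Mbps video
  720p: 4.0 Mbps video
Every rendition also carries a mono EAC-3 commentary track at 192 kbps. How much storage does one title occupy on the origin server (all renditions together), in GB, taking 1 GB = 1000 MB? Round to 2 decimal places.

90.81 GB

1 h 58 min = 118 min = 7080 s
Audio: 192 kbps = 0.192 Mbps.
Sum of rendition bitrates: (44+0.192) + (26.06+0.192) + (14+0.192) + (8.6+0.192) + (4.8+0.192) + (4.0+0.192) = 102.612 Mbps.
× 7080 s = 726,493 Mb = 90,812 MB = 90.81 GB.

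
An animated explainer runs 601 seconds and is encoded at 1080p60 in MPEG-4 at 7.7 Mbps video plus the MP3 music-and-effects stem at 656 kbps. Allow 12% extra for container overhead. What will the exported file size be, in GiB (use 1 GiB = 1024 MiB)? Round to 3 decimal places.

Audio: 656 kbps = 0.656 Mbps.
Total bitrate: 7.7 + 0.656 = 8.356 Mbps.
Stream data: 8.356 Mbps × 601 s = 5022.0 Mb.
With 12% container overhead: ×1.12.
5,625 Mb = 703,073,840 bytes ÷ 1,073,741,824 = 0.6548 GiB.

0.655 GiB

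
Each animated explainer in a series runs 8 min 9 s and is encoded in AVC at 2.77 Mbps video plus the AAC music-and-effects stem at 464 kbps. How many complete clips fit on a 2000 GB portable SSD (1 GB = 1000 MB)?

10117

8 min 9 s = 489 s
Audio: 464 kbps = 0.464 Mbps.
Total bitrate: 3.234 Mbps.
Per item: 3.234 Mbps × 489 s = 1,581 Mb = 197.7 MB.
Capacity: 2000 GB = 16,000,000 Mb; 10117.45 items → 10117 complete.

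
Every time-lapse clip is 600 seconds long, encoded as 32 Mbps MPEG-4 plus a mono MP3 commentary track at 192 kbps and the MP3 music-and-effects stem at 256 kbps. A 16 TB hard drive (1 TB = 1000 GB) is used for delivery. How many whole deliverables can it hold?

6574

Audio total: 192 + 256 = 448 kbps = 0.448 Mbps.
Total bitrate: 32.448 Mbps.
Per item: 32.448 Mbps × 600 s = 19,469 Mb = 2,434 MB.
Capacity: 16 TB = 128,000,000 Mb; 6574.62 items → 6574 complete.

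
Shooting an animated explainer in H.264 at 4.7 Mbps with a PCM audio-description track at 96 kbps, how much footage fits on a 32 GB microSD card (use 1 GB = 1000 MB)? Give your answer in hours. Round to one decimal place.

14.8 hours

Audio: 96 kbps = 0.096 Mbps.
Total bitrate: 4.7 + 0.096 = 4.796 Mbps.
Capacity: 32 GB = 256,000 Mb.
Recording time: 256,000 / 4.796 = 53,378 s ≈ 14.8 hours.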